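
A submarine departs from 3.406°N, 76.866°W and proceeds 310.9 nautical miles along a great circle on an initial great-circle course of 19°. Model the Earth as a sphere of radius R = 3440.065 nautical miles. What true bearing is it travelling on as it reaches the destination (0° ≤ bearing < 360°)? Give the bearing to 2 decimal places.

Angular distance δ = d/R = 310.9 / 3440.065 = 0.090376 rad.
Start latitude φ₁ = 0.059446 rad; initial bearing θ = 0.331613 rad.
sin φ₂ = sin φ₁ cos δ + cos φ₁ sin δ cos θ = (0.059411)(0.995919) + (0.998234)(0.090253)(0.945519) = 0.144354
φ₂ = asin(0.144354) = 0.144860 rad = 8.300°.
Δλ = atan2( sin θ sin δ cos φ₁ , cos δ − sin φ₁ sin φ₂ ) = atan2(0.029332, 0.987343) = 0.029699 rad = 1.702°.
λ₂ = λ₁ + Δλ = -75.164°.
The forward bearing on arrival equals the back-azimuth from the destination plus 180°.
Back-azimuth from P₂ (8.30°, -75.16°) to P₁ (3.41°, -76.87°), with Δλ' = λ₁ − λ₂ = -1.70°: atan2( sin Δλ' cos φ₁ , cos φ₂ sin φ₁ − sin φ₂ cos φ₁ cos Δλ' ) = 199.17°.
Final bearing = (199.17° + 180°) mod 360° = 19.17°.

final bearing 19.17°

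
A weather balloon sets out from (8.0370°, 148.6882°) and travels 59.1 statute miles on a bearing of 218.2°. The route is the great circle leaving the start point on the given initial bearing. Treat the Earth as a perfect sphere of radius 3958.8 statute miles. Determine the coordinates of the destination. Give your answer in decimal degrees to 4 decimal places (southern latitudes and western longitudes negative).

The arc subtends δ = 59.1/3958.8 = 0.014929 rad at the centre.
Converting: φ₁ = 0.140272 rad, θ = 3.808308 rad.
sin φ₂ = sin φ₁ cos δ + cos φ₁ sin δ cos θ = (0.139813)(0.999889) + (0.990178)(0.014928)(-0.785857) = 0.128181
φ₂ = asin(0.128181) = 0.128534 rad = 7.3645°.
Δλ = atan2( sin θ sin δ cos φ₁ , cos δ − sin φ₁ sin φ₂ ) = atan2(-0.009141, 0.981967) = -0.009309 rad = -0.5333°.
Hence λ₂ = 148.6882° + -0.5333° = 148.1549°.

latitude 7.3645°, longitude 148.1549°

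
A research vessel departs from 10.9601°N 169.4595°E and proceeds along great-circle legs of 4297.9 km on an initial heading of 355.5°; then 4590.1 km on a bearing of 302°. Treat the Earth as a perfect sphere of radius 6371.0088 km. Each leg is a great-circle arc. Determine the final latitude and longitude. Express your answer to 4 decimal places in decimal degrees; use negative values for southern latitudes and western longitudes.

latitude 52.9663°, longitude 96.8664°

Apply the spherical direct solution leg by leg, carrying full precision between legs.
Leg 1: from (10.9601°, 169.4595°), δ = 4297.9/6371.0088 = 0.674603 rad, θ = 355.5° → φ = 49.4451°, λ = 165.1369°.
Leg 2: from (49.4451°, 165.1369°), δ = 4590.1/6371.0088 = 0.720467 rad, θ = 302° → φ = 52.9663°, λ = 96.8664°.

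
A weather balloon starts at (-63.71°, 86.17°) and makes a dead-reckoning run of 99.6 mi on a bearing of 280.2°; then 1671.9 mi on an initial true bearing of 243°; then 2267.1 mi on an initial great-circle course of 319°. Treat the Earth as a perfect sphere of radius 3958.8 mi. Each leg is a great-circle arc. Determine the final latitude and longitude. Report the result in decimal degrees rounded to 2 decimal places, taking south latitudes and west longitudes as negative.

latitude -35.20°, longitude 0.71°

Apply the spherical direct solution leg by leg, carrying full precision between legs.
Leg 1: from (-63.71°, 86.17°), δ = 99.6/3958.8 = 0.025159 rad, θ = 280.2° → φ = -63.42°, λ = 83.00°.
Leg 2: from (-63.42°, 83.00°), δ = 1671.9/3958.8 = 0.422325 rad, θ = 243° → φ = -64.03°, λ = 26.50°.
Leg 3: from (-64.03°, 26.50°), δ = 2267.1/3958.8 = 0.572674 rad, θ = 319° → φ = -35.20°, λ = 0.71°.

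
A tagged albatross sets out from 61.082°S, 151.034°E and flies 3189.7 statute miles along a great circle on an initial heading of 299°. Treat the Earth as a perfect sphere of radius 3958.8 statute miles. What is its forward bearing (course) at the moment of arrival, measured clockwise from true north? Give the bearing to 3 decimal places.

Central angle δ = d/R = 0.805724 rad.
With φ₁ = -61.082° = -1.066082 rad and θ = 299° = 5.218534 rad:
Applying the spherical law of cosines for sides, sin φ₂ = sin φ₁ cos δ + cos φ₁ sin δ cos θ = -0.437128, so φ₂ = -25.921°.
Δλ = atan2( sin θ sin δ cos φ₁ , cos δ − sin φ₁ sin φ₂ ) = atan2(-0.305072, 0.309966) = -0.777442 rad = -44.544°.
Hence λ₂ = 151.034° + -44.544° = 106.490°.
The forward bearing on arrival equals the back-azimuth from the destination plus 180°.
Back-azimuth from P₂ (-25.921°, 106.490°) to P₁ (-61.082°, 151.034°), with Δλ' = λ₁ − λ₂ = 44.544°: atan2( sin Δλ' cos φ₁ , cos φ₂ sin φ₁ − sin φ₂ cos φ₁ cos Δλ' ) = 151.950°.
Final bearing = (151.950° + 180°) mod 360° = 331.950°.

final bearing 331.950°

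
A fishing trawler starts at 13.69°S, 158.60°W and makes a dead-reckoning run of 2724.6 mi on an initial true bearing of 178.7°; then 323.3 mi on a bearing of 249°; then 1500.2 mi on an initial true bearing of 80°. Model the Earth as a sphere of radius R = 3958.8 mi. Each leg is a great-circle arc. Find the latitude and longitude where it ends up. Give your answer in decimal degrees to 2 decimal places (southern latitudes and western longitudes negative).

Apply the spherical direct solution leg by leg, carrying full precision between legs.
Leg 1: from (-13.69°, -158.60°), δ = 2724.6/3958.8 = 0.688239 rad, θ = 178.7° → φ = -53.11°, λ = -157.22°.
Leg 2: from (-53.11°, -157.22°), δ = 323.3/3958.8 = 0.081666 rad, θ = 249° → φ = -54.55°, λ = -164.77°.
Leg 3: from (-54.55°, -164.77°), δ = 1500.2/3958.8 = 0.378953 rad, θ = 80° → φ = -46.02°, λ = -133.12°.

latitude -46.02°, longitude -133.12°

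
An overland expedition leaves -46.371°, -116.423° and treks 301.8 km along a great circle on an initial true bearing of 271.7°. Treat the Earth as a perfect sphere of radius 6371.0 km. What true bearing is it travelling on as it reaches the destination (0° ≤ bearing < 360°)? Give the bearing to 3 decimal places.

final bearing 274.537°

Angular distance δ = d/R = 301.8 / 6371 = 0.047371 rad.
Start latitude φ₁ = -0.809327 rad; initial bearing θ = 4.742060 rad.
sin φ₂ = sin φ₁ cos δ + cos φ₁ sin δ cos θ = (-0.723823)(0.998878) + (0.689986)(0.047353)(0.029666) = -0.722041
φ₂ = asin(-0.722041) = -0.806749 rad = -46.223°.
For the longitude increment, Δλ = atan2( sin θ sin δ cos φ₁, cos δ − sin φ₁ sin φ₂ ) = atan2(-0.032659, 0.476248) = -3.923°.
λ₂ = λ₁ + Δλ = -120.346°.
The forward bearing on arrival equals the back-azimuth from the destination plus 180°.
Back-azimuth from P₂ (-46.223°, -120.346°) to P₁ (-46.371°, -116.423°), with Δλ' = λ₁ − λ₂ = 3.923°: atan2( sin Δλ' cos φ₁ , cos φ₂ sin φ₁ − sin φ₂ cos φ₁ cos Δλ' ) = 94.537°.
Final bearing = (94.537° + 180°) mod 360° = 274.537°.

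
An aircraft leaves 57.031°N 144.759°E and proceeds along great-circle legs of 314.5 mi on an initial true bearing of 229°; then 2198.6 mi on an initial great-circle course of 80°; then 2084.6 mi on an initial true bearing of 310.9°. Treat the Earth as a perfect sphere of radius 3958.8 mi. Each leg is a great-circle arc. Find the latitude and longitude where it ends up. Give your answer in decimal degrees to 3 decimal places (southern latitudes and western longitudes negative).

latitude 59.466°, longitude 141.122°

Apply the spherical direct solution leg by leg, carrying full precision between legs.
Leg 1: from (57.031°, 144.759°), δ = 314.5/3958.8 = 0.079443 rad, θ = 229° → φ = 53.900°, λ = 138.925°.
Leg 2: from (53.900°, 138.925°), δ = 2198.6/3958.8 = 0.555370 rad, θ = 80° → φ = 47.774°, λ = -170.486°.
Leg 3: from (47.774°, -170.486°), δ = 2084.6/3958.8 = 0.526574 rad, θ = 310.9° → φ = 59.466°, λ = 141.122°.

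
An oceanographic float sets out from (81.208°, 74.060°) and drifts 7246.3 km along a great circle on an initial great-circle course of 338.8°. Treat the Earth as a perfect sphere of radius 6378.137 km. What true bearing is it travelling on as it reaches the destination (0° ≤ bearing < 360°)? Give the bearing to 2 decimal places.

Angular distance δ = d/R = 7246.3 / 6378.137 = 1.136115 rad.
Converting: φ₁ = 1.417347 rad, θ = 5.913176 rad.
Applying the spherical law of cosines for sides, sin φ₂ = sin φ₁ cos δ + cos φ₁ sin δ cos θ = 0.545424, so φ₂ = 33.054°.
For the longitude increment, Δλ = atan2( sin θ sin δ cos φ₁, cos δ − sin φ₁ sin φ₂ ) = atan2(-0.050133, -0.117894) = -156.963°.
λ₂ = λ₁ + Δλ = -82.903°.
The forward bearing on arrival equals the back-azimuth from the destination plus 180°.
Back-azimuth from P₂ (33.05°, -82.90°) to P₁ (81.21°, 74.06°), with Δλ' = λ₁ − λ₂ = 156.96°: atan2( sin Δλ' cos φ₁ , cos φ₂ sin φ₁ − sin φ₂ cos φ₁ cos Δλ' ) = 3.78°.
Final bearing = (3.78° + 180°) mod 360° = 183.78°.

final bearing 183.78°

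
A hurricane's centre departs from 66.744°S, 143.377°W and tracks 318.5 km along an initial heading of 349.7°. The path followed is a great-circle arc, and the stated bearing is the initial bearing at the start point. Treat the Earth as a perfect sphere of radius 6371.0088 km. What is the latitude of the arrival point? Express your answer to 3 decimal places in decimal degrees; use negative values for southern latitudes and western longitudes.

latitude -63.921°

Angular distance δ = d/R = 318.5 / 6371.0088 = 0.049992 rad.
With φ₁ = -66.744° = -1.164903 rad and θ = 349.7° = 6.103416 rad:
sin φ₂ = sin φ₁ cos δ + cos φ₁ sin δ cos θ = (-0.918750)(0.998751) + (0.394840)(0.049971)(0.983885) = -0.898189
φ₂ = asin(-0.898189) = -1.115633 rad = -63.921°.
Then Δλ = atan2(-0.003528, 0.173539) = -0.020326 rad, from sin θ sin δ cos φ₁ over cos δ − sin φ₁ sin φ₂.
λ₂ = -143.377° + -1.165° = -144.542°.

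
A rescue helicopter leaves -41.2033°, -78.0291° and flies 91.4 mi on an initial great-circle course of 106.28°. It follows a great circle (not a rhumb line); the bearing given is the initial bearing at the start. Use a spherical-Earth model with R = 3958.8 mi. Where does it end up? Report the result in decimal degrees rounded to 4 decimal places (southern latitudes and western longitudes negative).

latitude -41.5617°, longitude -76.3320°

δ = 91.4/3958.8 = 0.023088 rad (1.3228°).
With φ₁ = -41.2033° = -0.719133 rad and θ = 106.28° = 1.854936 rad:
Destination latitude: φ₂ = arcsin( sin φ₁ cos δ + cos φ₁ sin δ cos θ ) = arcsin(-0.663426) = -41.5617°.
Then Δλ = atan2(0.016673, 0.562713) = 0.029621 rad, from sin θ sin δ cos φ₁ over cos δ − sin φ₁ sin φ₂.
λ₂ = -78.0291° + 1.6971° = -76.3320°.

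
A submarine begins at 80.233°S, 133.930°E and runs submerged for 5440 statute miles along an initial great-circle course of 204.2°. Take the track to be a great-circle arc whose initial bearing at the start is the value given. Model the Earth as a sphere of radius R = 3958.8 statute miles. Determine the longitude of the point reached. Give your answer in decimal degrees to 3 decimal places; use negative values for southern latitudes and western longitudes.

The arc subtends δ = 5440/3958.8 = 1.374154 rad at the centre.
Converting: φ₁ = -1.400330 rad, θ = 3.563962 rad.
Applying the spherical law of cosines for sides, sin φ₂ = sin φ₁ cos δ + cos φ₁ sin δ cos θ = -0.344298, so φ₂ = -20.139°.
Δλ = atan2( sin θ sin δ cos φ₁ , cos δ − sin φ₁ sin φ₂ ) = atan2(-0.068200, -0.143930) = -2.699089 rad = -154.646°.
Hence λ₂ = 133.930° + -154.646° = -20.716°.

longitude -20.716°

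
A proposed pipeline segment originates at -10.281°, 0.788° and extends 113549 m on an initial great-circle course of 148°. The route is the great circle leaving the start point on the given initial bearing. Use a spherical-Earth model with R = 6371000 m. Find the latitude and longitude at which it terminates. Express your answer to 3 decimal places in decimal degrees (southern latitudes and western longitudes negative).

Angular distance δ = d/R = 113549 / 6371000 = 0.017823 rad.
Converting: φ₁ = -0.179437 rad, θ = 2.583087 rad.
Destination latitude: φ₂ = arcsin( sin φ₁ cos δ + cos φ₁ sin δ cos θ ) = arcsin(-0.193319) = -11.147°.
For the longitude increment, Δλ = atan2( sin θ sin δ cos φ₁, cos δ − sin φ₁ sin φ₂ ) = atan2(0.009293, 0.965338) = 0.552°.
λ₂ = 0.788° + 0.552° = 1.340°.

latitude -11.147°, longitude 1.340°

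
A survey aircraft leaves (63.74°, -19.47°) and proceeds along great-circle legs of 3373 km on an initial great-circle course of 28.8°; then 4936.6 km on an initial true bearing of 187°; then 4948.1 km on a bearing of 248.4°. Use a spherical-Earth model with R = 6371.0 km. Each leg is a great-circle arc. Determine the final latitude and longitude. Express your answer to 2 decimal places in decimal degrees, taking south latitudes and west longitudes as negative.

latitude 8.84°, longitude 27.06°

Apply the spherical direct solution leg by leg, carrying full precision between legs.
Leg 1: from (63.74°, -19.47°), δ = 3373/6371 = 0.529430 rad, θ = 28.8° → φ = 75.89°, λ = 74.06°.
Leg 2: from (75.89°, 74.06°), δ = 4936.6/6371 = 0.774855 rad, θ = 187° → φ = 31.58°, λ = 68.32°.
Leg 3: from (31.58°, 68.32°), δ = 4948.1/6371 = 0.776660 rad, θ = 248.4° → φ = 8.84°, λ = 27.06°.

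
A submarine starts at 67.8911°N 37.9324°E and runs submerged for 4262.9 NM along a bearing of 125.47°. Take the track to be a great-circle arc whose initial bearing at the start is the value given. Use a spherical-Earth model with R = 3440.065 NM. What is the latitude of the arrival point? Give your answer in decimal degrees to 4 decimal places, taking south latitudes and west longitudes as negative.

latitude 5.4584°

Central angle δ = d/R = 1.239192 rad.
Converting: φ₁ = 1.184923 rad, θ = 2.189865 rad.
Applying the spherical law of cosines for sides, sin φ₂ = sin φ₁ cos δ + cos φ₁ sin δ cos θ = 0.095123, so φ₂ = 5.4584°.
Δλ = atan2( sin θ sin δ cos φ₁ , cos δ − sin φ₁ sin φ₂ ) = atan2(0.289823, 0.237432) = 0.884437 rad = 50.6745°.
λ₂ = λ₁ + Δλ = 88.6069°.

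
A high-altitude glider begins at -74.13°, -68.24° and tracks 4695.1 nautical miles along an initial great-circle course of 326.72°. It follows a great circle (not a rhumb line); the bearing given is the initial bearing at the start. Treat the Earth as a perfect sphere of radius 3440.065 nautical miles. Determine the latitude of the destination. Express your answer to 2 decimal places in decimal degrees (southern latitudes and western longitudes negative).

Central angle δ = d/R = 1.364829 rad.
With φ₁ = -74.13° = -1.293813 rad and θ = 326.72° = 5.702340 rad:
sin φ₂ = sin φ₁ cos δ + cos φ₁ sin δ cos θ = (-0.961885)(0.204514) + (0.273456)(0.978864)(0.835999) = 0.027058
φ₂ = asin(0.027058) = 0.027061 rad = 1.55°.
For the longitude increment, Δλ = atan2( sin θ sin δ cos φ₁, cos δ − sin φ₁ sin φ₂ ) = atan2(-0.146882, 0.230540) = -32.50°.
λ₂ = -68.24° + -32.50° = -100.74°.

latitude 1.55°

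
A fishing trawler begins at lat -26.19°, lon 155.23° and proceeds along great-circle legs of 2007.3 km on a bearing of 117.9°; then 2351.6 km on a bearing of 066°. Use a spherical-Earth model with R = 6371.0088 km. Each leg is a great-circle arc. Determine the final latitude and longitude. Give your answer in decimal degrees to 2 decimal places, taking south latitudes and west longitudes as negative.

Apply the spherical direct solution leg by leg, carrying full precision between legs.
Leg 1: from (-26.19°, 155.23°), δ = 2007.3/6371.0088 = 0.315068 rad, θ = 117.9° → φ = -33.35°, λ = 174.37°.
Leg 2: from (-33.35°, 174.37°), δ = 2351.6/6371.0088 = 0.369110 rad, θ = 66° → φ = -22.96°, λ = -164.66°.

latitude -22.96°, longitude -164.66°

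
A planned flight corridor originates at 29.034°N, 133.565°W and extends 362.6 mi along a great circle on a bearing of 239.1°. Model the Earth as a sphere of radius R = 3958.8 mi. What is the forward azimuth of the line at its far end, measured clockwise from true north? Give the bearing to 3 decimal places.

The arc subtends δ = 362.6/3958.8 = 0.091593 rad at the centre.
With φ₁ = 29.034° = 0.506739 rad and θ = 239.1° = 4.173082 rad:
sin φ₂ = sin φ₁ cos δ + cos φ₁ sin δ cos θ = (0.485329)(0.995808) + (0.874332)(0.091465)(-0.513541) = 0.442226
φ₂ = asin(0.442226) = 0.458079 rad = 26.246°.
For the longitude increment, Δλ = atan2( sin θ sin δ cos φ₁, cos δ − sin φ₁ sin φ₂ ) = atan2(-0.068620, 0.781183) = -5.020°.
λ₂ = -133.565° + -5.020° = -138.585°.
The forward bearing on arrival equals the back-azimuth from the destination plus 180°.
Back-azimuth from P₂ (26.246°, -138.585°) to P₁ (29.034°, -133.565°), with Δλ' = λ₁ − λ₂ = 5.020°: atan2( sin Δλ' cos φ₁ , cos φ₂ sin φ₁ − sin φ₂ cos φ₁ cos Δλ' ) = 56.769°.
Final bearing = (56.769° + 180°) mod 360° = 236.769°.

final bearing 236.769°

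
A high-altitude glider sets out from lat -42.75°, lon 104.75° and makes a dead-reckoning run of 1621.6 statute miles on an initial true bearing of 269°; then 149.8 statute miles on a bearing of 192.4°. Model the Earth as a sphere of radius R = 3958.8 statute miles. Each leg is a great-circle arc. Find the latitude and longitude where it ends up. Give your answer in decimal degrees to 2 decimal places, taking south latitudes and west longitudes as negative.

latitude -41.00°, longitude 73.37°

Apply the spherical direct solution leg by leg, carrying full precision between legs.
Leg 1: from (-42.75°, 104.75°), δ = 1621.6/3958.8 = 0.409619 rad, θ = 269° → φ = -38.88°, λ = 73.98°.
Leg 2: from (-38.88°, 73.98°), δ = 149.8/3958.8 = 0.037840 rad, θ = 192.4° → φ = -41.00°, λ = 73.37°.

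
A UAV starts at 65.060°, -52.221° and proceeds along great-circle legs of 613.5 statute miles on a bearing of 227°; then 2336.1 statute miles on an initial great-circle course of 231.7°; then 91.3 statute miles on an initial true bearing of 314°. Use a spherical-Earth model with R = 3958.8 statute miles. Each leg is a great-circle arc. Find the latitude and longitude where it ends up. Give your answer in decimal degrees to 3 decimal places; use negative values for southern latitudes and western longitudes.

latitude 32.693°, longitude -96.693°

Apply the spherical direct solution leg by leg, carrying full precision between legs.
Leg 1: from (65.060°, -52.221°), δ = 613.5/3958.8 = 0.154971 rad, θ = 227° → φ = 58.375°, λ = -64.653°.
Leg 2: from (58.375°, -64.653°), δ = 2336.1/3958.8 = 0.590103 rad, θ = 231.7° → φ = 31.780°, λ = -95.564°.
Leg 3: from (31.780°, -95.564°), δ = 91.3/3958.8 = 0.023063 rad, θ = 314° → φ = 32.693°, λ = -96.693°.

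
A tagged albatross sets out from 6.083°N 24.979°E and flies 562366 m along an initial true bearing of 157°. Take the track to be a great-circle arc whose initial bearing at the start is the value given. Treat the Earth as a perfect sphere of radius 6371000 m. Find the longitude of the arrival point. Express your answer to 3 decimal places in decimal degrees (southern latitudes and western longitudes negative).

longitude 26.954°

Central angle δ = d/R = 0.088270 rad.
Converting: φ₁ = 0.106168 rad, θ = 2.740167 rad.
sin φ₂ = sin φ₁ cos δ + cos φ₁ sin δ cos θ = (0.105969)(0.996107) + (0.994369)(0.088155)(-0.920505) = 0.024866
φ₂ = asin(0.024866) = 0.024869 rad = 1.425°.
For the longitude increment, Δλ = atan2( sin θ sin δ cos φ₁, cos δ − sin φ₁ sin φ₂ ) = atan2(0.034251, 0.993472) = 1.975°.
λ₂ = 24.979° + 1.975° = 26.954°.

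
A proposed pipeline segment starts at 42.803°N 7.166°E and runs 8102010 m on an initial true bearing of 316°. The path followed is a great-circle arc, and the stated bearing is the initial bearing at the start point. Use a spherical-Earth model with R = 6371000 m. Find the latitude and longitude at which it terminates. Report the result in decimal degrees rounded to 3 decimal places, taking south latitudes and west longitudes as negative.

δ = 8102010/6371000 = 1.271701 rad (72.8631°).
Converting: φ₁ = 0.747053 rad, θ = 5.515240 rad.
sin φ₂ = sin φ₁ cos δ + cos φ₁ sin δ cos θ = (0.679480)(0.294655) + (0.733694)(0.955604)(0.719340) = 0.704557
φ₂ = asin(0.704557) = 0.781798 rad = 44.794°.
Δλ = atan2( sin θ sin δ cos φ₁ , cos δ − sin φ₁ sin φ₂ ) = atan2(-0.487039, -0.184076) = -1.932151 rad = -110.704°.
Hence λ₂ = 7.166° + -110.704° = -103.538°.

latitude 44.794°, longitude -103.538°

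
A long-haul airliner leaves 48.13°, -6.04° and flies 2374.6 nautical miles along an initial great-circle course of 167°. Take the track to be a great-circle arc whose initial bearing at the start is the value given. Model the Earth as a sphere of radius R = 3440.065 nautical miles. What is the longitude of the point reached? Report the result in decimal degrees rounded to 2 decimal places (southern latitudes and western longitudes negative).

longitude 2.30°

δ = 2374.6/3440.065 = 0.690278 rad (39.5500°).
Converting: φ₁ = 0.840027 rad, θ = 2.914700 rad.
sin φ₂ = sin φ₁ cos δ + cos φ₁ sin δ cos θ = (0.744661)(0.771069) + (0.667443)(0.636751)(-0.974370) = 0.160083
φ₂ = asin(0.160083) = 0.160775 rad = 9.21°.
Then Δλ = atan2(0.095603, 0.651862) = 0.145623 rad, from sin θ sin δ cos φ₁ over cos δ − sin φ₁ sin φ₂.
Hence λ₂ = -6.04° + 8.34° = 2.30°.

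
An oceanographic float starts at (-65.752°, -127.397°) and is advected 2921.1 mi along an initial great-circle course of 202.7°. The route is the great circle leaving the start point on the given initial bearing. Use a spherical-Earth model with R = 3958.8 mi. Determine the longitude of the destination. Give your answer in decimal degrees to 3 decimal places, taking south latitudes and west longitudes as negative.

Central angle δ = d/R = 0.737875 rad.
With φ₁ = -65.752° = -1.147589 rad and θ = 202.7° = 3.537782 rad:
sin φ₂ = sin φ₁ cos δ + cos φ₁ sin δ cos θ = (-0.911776)(0.739900) + (0.410687)(0.672717)(-0.922538) = -0.929498
φ₂ = asin(-0.929498) = -1.193051 rad = -68.357°.
Then Δλ = atan2(-0.106617, -0.107595) = -2.360762 rad, from sin θ sin δ cos φ₁ over cos δ − sin φ₁ sin φ₂.
λ₂ = -127.397° + -135.262° = -262.659°, normalized to (−180°, 180°] → 97.341°.

longitude 97.341°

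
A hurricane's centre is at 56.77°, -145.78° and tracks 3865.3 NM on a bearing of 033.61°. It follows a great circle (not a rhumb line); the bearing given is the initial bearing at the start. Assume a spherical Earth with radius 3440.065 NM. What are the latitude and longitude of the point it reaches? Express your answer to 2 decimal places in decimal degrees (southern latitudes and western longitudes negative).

The arc subtends δ = 3865.3/3440.065 = 1.123612 rad at the centre.
With φ₁ = 56.77° = 0.990823 rad and θ = 33.61° = 0.586605 rad:
Destination latitude: φ₂ = arcsin( sin φ₁ cos δ + cos φ₁ sin δ cos θ ) = arcsin(0.773228) = 50.64°.
For the longitude increment, Δλ = atan2( sin θ sin δ cos φ₁, cos δ − sin φ₁ sin φ₂ ) = atan2(0.273511, -0.214360) = 128.09°.
λ₂ = -145.78° + 128.09° = -17.69°.

latitude 50.64°, longitude -17.69°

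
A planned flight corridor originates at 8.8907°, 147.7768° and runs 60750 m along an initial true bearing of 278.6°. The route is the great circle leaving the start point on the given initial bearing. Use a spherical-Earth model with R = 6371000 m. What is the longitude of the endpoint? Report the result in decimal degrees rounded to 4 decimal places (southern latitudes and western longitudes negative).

longitude 147.2299°

Angular distance δ = d/R = 60750 / 6371000 = 0.009535 rad.
With φ₁ = 8.8907° = 0.155172 rad and θ = 278.6° = 4.862487 rad:
Applying the spherical law of cosines for sides, sin φ₂ = sin φ₁ cos δ + cos φ₁ sin δ cos θ = 0.155952, so φ₂ = 8.9720°.
For the longitude increment, Δλ = atan2( sin θ sin δ cos φ₁, cos δ − sin φ₁ sin φ₂ ) = atan2(-0.009315, 0.975852) = -0.5469°.
λ₂ = λ₁ + Δλ = 147.2299°.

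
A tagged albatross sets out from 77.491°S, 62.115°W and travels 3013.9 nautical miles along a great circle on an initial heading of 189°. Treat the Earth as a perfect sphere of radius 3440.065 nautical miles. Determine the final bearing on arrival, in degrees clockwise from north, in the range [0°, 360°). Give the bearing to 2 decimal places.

The arc subtends δ = 3013.9/3440.065 = 0.876117 rad at the centre.
With φ₁ = -77.491° = -1.352473 rad and θ = 189° = 3.298672 rad:
Applying the spherical law of cosines for sides, sin φ₂ = sin φ₁ cos δ + cos φ₁ sin δ cos θ = -0.789294, so φ₂ = -52.120°.
Then Δλ = atan2(-0.026031, -0.130419) = -2.944589 rad, from sin θ sin δ cos φ₁ over cos δ − sin φ₁ sin φ₂.
λ₂ = -62.115° + -168.713° = -230.828°, normalized to (−180°, 180°] → 129.172°.
The forward bearing on arrival equals the back-azimuth from the destination plus 180°.
Back-azimuth from P₂ (-52.12°, 129.17°) to P₁ (-77.49°, -62.12°), with Δλ' = λ₁ − λ₂ = -191.29°: atan2( sin Δλ' cos φ₁ , cos φ₂ sin φ₁ − sin φ₂ cos φ₁ cos Δλ' ) = 176.84°.
Final bearing = (176.84° + 180°) mod 360° = 356.84°.

final bearing 356.84°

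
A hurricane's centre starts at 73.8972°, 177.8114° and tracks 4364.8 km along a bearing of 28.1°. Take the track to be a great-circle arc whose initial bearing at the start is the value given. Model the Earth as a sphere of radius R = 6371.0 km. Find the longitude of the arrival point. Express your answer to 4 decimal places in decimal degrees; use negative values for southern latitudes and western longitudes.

Central angle δ = d/R = 0.685104 rad.
Converting: φ₁ = 1.289749 rad, θ = 0.490438 rad.
sin φ₂ = sin φ₁ cos δ + cos φ₁ sin δ cos θ = (0.960766)(0.774353) + (0.277362)(0.632754)(0.882127) = 0.898786
φ₂ = asin(0.898786) = 1.116993 rad = 63.9990°.
For the longitude increment, Δλ = atan2( sin θ sin δ cos φ₁, cos δ − sin φ₁ sin φ₂ ) = atan2(0.082663, -0.089170) = 137.1686°.
λ₂ = 177.8114° + 137.1686° = 314.9800°, normalized to (−180°, 180°] → -45.0200°.

longitude -45.0200°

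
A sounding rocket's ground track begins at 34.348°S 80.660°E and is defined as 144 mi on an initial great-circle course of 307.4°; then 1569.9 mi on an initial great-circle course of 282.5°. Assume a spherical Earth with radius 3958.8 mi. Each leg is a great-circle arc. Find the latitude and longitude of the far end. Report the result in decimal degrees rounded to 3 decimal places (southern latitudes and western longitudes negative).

Apply the spherical direct solution leg by leg, carrying full precision between legs.
Leg 1: from (-34.348°, 80.660°), δ = 144/3958.8 = 0.036375 rad, θ = 307.4° → φ = -33.066°, λ = 78.684°.
Leg 2: from (-33.066°, 78.684°), δ = 1569.9/3958.8 = 0.396560 rad, θ = 282.5° → φ = -25.671°, λ = 53.952°.

latitude -25.671°, longitude 53.952°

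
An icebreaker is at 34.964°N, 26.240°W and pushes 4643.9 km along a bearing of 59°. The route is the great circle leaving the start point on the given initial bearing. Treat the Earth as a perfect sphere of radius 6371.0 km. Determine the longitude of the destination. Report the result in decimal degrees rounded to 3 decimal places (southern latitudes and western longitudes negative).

δ = 4643.9/6371 = 0.728912 rad (41.7636°).
Converting: φ₁ = 0.610237 rad, θ = 1.029744 rad.
Applying the spherical law of cosines for sides, sin φ₂ = sin φ₁ cos δ + cos φ₁ sin δ cos θ = 0.708576, so φ₂ = 45.119°.
Then Δλ = atan2(0.467879, 0.339841) = 0.942607 rad, from sin θ sin δ cos φ₁ over cos δ − sin φ₁ sin φ₂.
Hence λ₂ = -26.240° + 54.007° = 27.767°.

longitude 27.767°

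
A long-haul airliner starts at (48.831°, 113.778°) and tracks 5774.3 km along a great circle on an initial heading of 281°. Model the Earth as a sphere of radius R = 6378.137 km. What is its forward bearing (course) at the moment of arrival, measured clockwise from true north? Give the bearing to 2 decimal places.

The arc subtends δ = 5774.3/6378.137 = 0.905327 rad at the centre.
With φ₁ = 48.831° = 0.852262 rad and θ = 281° = 4.904375 rad:
Applying the spherical law of cosines for sides, sin φ₂ = sin φ₁ cos δ + cos φ₁ sin δ cos θ = 0.563587, so φ₂ = 34.304°.
Then Δλ = atan2(-0.508309, 0.193176) = -1.207617 rad, from sin θ sin δ cos φ₁ over cos δ − sin φ₁ sin φ₂.
λ₂ = λ₁ + Δλ = 44.587°.
The forward bearing on arrival equals the back-azimuth from the destination plus 180°.
Back-azimuth from P₂ (34.30°, 44.59°) to P₁ (48.83°, 113.78°), with Δλ' = λ₁ − λ₂ = 69.19°: atan2( sin Δλ' cos φ₁ , cos φ₂ sin φ₁ − sin φ₂ cos φ₁ cos Δλ' ) = 51.47°.
Final bearing = (51.47° + 180°) mod 360° = 231.47°.

final bearing 231.47°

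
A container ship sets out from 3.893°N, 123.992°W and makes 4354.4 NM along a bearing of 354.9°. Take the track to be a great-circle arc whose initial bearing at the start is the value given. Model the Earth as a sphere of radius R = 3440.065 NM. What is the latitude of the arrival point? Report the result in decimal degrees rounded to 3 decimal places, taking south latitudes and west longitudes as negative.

Central angle δ = d/R = 1.265790 rad.
Start latitude φ₁ = 0.067946 rad; initial bearing θ = 6.194174 rad.
Destination latitude: φ₂ = arcsin( sin φ₁ cos δ + cos φ₁ sin δ cos θ ) = arcsin(0.968265) = 75.527°.
For the longitude increment, Δλ = atan2( sin θ sin δ cos φ₁, cos δ − sin φ₁ sin φ₂ ) = atan2(-0.084596, 0.234560) = -19.832°.
λ₂ = -123.992° + -19.832° = -143.824°.

latitude 75.527°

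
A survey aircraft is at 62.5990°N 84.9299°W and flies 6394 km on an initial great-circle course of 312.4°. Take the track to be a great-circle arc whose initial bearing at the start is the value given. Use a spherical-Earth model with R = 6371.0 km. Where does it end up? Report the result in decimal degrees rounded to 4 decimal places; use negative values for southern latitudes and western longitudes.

Central angle δ = d/R = 1.003610 rad.
Converting: φ₁ = 1.092559 rad, θ = 5.452409 rad.
Applying the spherical law of cosines for sides, sin φ₂ = sin φ₁ cos δ + cos φ₁ sin δ cos θ = 0.738717, so φ₂ = 47.6222°.
Then Δλ = atan2(-0.286634, -0.118577) = -1.963047 rad, from sin θ sin δ cos φ₁ over cos δ − sin φ₁ sin φ₂.
λ₂ = -84.9299° + -112.4743° = -197.4042°, normalized to (−180°, 180°] → 162.5958°.

latitude 47.6222°, longitude 162.5958°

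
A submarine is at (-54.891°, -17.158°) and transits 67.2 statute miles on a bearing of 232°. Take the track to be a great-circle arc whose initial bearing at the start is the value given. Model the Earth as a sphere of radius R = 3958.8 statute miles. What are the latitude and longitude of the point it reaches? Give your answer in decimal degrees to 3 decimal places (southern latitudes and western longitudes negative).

latitude -55.482°, longitude -18.511°

Central angle δ = d/R = 0.016975 rad.
Converting: φ₁ = -0.958029 rad, θ = 4.049164 rad.
Applying the spherical law of cosines for sides, sin φ₂ = sin φ₁ cos δ + cos φ₁ sin δ cos θ = -0.823952, so φ₂ = -55.482°.
Δλ = atan2( sin θ sin δ cos φ₁ , cos δ − sin φ₁ sin φ₂ ) = atan2(-0.007693, 0.325814) = -0.023607 rad = -1.353°.
Hence λ₂ = -17.158° + -1.353° = -18.511°.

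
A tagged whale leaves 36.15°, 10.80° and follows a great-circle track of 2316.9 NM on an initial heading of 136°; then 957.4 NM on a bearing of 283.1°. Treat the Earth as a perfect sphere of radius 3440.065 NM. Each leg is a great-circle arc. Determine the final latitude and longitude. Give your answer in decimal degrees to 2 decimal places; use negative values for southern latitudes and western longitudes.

latitude 9.03°, longitude 20.89°

Apply the spherical direct solution leg by leg, carrying full precision between legs.
Leg 1: from (36.15°, 10.80°), δ = 2316.9/3440.065 = 0.673505 rad, θ = 136° → φ = 5.67°, λ = 36.61°.
Leg 2: from (5.67°, 36.61°), δ = 957.4/3440.065 = 0.278309 rad, θ = 283.1° → φ = 9.03°, λ = 20.89°.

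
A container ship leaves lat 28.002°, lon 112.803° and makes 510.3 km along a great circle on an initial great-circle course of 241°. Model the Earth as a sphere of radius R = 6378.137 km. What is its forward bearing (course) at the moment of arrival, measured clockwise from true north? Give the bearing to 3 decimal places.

final bearing 238.989°

δ = 510.3/6378.137 = 0.080008 rad (4.5841°).
With φ₁ = 28.002° = 0.488727 rad and θ = 241° = 4.206243 rad:
Destination latitude: φ₂ = arcsin( sin φ₁ cos δ + cos φ₁ sin δ cos θ ) = arcsin(0.433789) = 25.708°.
Then Δλ = atan2(-0.061718, 0.793136) = -0.077659 rad, from sin θ sin δ cos φ₁ over cos δ − sin φ₁ sin φ₂.
Hence λ₂ = 112.803° + -4.450° = 108.353°.
The forward bearing on arrival equals the back-azimuth from the destination plus 180°.
Back-azimuth from P₂ (25.708°, 108.353°) to P₁ (28.002°, 112.803°), with Δλ' = λ₁ − λ₂ = 4.450°: atan2( sin Δλ' cos φ₁ , cos φ₂ sin φ₁ − sin φ₂ cos φ₁ cos Δλ' ) = 58.989°.
Final bearing = (58.989° + 180°) mod 360° = 238.989°.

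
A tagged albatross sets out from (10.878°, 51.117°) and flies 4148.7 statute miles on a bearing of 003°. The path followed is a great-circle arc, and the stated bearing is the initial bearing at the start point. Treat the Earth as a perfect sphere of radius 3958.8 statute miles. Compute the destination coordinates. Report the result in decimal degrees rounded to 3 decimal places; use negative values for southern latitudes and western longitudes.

latitude 70.719°, longitude 59.010°

Central angle δ = d/R = 1.047969 rad.
Converting: φ₁ = 0.189857 rad, θ = 0.052360 rad.
Applying the spherical law of cosines for sides, sin φ₂ = sin φ₁ cos δ + cos φ₁ sin δ cos θ = 0.943910, so φ₂ = 70.719°.
For the longitude increment, Δλ = atan2( sin θ sin δ cos φ₁, cos δ − sin φ₁ sin φ₂ ) = atan2(0.044530, 0.321199) = 7.893°.
λ₂ = 51.117° + 7.893° = 59.010°.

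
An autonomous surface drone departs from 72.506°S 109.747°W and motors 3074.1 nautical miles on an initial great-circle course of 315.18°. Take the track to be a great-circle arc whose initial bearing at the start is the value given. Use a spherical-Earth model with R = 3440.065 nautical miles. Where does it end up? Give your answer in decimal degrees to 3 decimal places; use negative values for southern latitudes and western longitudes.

The arc subtends δ = 3074.1/3440.065 = 0.893617 rad at the centre.
Start latitude φ₁ = -1.265468 rad; initial bearing θ = 5.500929 rad.
Destination latitude: φ₂ = arcsin( sin φ₁ cos δ + cos φ₁ sin δ cos θ ) = arcsin(-0.431439) = -25.559°.
Δλ = atan2( sin θ sin δ cos φ₁ , cos δ − sin φ₁ sin φ₂ ) = atan2(-0.165136, 0.215113) = -0.654716 rad = -37.512°.
λ₂ = -109.747° + -37.512° = -147.259°.

latitude -25.559°, longitude -147.259°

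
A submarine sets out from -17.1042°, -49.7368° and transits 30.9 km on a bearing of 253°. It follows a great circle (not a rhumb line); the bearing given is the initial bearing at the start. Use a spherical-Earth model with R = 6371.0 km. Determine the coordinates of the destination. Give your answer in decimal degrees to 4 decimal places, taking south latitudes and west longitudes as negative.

δ = 30.9/6371 = 0.004850 rad (0.2779°).
Start latitude φ₁ = -0.298525 rad; initial bearing θ = 4.415683 rad.
Applying the spherical law of cosines for sides, sin φ₂ = sin φ₁ cos δ + cos φ₁ sin δ cos θ = -0.295462, so φ₂ = -17.1853°.
Then Δλ = atan2(-0.004433, 0.913090) = -0.004855 rad, from sin θ sin δ cos φ₁ over cos δ − sin φ₁ sin φ₂.
λ₂ = -49.7368° + -0.2782° = -50.0150°.

latitude -17.1853°, longitude -50.0150°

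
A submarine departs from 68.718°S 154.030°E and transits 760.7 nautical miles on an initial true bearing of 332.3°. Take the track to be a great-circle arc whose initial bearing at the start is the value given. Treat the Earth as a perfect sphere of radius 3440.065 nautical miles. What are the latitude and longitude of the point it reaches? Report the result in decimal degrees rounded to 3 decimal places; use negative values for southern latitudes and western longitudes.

latitude -56.996°, longitude 143.242°

The arc subtends δ = 760.7/3440.065 = 0.221130 rad at the centre.
Start latitude φ₁ = -1.199355 rad; initial bearing θ = 5.799729 rad.
sin φ₂ = sin φ₁ cos δ + cos φ₁ sin δ cos θ = (-0.931805)(0.975650) + (0.362959)(0.219332)(0.885394) = -0.838631
φ₂ = asin(-0.838631) = -0.994766 rad = -56.996°.
Δλ = atan2( sin θ sin δ cos φ₁ , cos δ − sin φ₁ sin φ₂ ) = atan2(-0.037005, 0.194209) = -0.188287 rad = -10.788°.
λ₂ = 154.030° + -10.788° = 143.242°.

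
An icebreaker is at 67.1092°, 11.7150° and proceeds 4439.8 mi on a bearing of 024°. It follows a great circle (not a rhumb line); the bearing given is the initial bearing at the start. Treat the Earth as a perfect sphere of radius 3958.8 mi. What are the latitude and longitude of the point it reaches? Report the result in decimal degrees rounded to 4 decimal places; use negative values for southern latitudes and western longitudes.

latitude 46.0715°, longitude 159.8383°

Central angle δ = d/R = 1.121501 rad.
With φ₁ = 67.1092° = 1.171276 rad and θ = 24° = 0.418879 rad:
Applying the spherical law of cosines for sides, sin φ₂ = sin φ₁ cos δ + cos φ₁ sin δ cos θ = 0.720206, so φ₂ = 46.0715°.
Then Δλ = atan2(0.142509, -0.229158) = 2.585240 rad, from sin θ sin δ cos φ₁ over cos δ − sin φ₁ sin φ₂.
λ₂ = λ₁ + Δλ = 159.8383°.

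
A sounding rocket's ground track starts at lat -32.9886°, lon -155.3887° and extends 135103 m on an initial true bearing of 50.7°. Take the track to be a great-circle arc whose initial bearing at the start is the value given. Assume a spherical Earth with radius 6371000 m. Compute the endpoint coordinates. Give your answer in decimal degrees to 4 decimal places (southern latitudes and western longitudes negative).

δ = 135103/6371000 = 0.021206 rad (1.2150°).
With φ₁ = -32.9886° = -0.575760 rad and θ = 50.7° = 0.884882 rad:
Destination latitude: φ₂ = arcsin( sin φ₁ cos δ + cos φ₁ sin δ cos θ ) = arcsin(-0.533085) = -32.2141°.
Δλ = atan2( sin θ sin δ cos φ₁ , cos δ − sin φ₁ sin φ₂ ) = atan2(0.013763, 0.709525) = 0.019396 rad = 1.1113°.
λ₂ = -155.3887° + 1.1113° = -154.2774°.

latitude -32.2141°, longitude -154.2774°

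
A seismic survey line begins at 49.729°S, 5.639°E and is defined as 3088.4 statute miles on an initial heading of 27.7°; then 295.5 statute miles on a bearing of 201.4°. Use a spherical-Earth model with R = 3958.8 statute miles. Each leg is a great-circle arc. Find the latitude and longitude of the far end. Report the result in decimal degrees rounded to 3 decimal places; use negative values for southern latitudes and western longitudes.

latitude -12.014°, longitude 23.326°

Apply the spherical direct solution leg by leg, carrying full precision between legs.
Leg 1: from (-49.729°, 5.639°), δ = 3088.4/3958.8 = 0.780135 rad, θ = 27.7° → φ = -8.036°, λ = 24.920°.
Leg 2: from (-8.036°, 24.920°), δ = 295.5/3958.8 = 0.074644 rad, θ = 201.4° → φ = -12.014°, λ = 23.326°.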